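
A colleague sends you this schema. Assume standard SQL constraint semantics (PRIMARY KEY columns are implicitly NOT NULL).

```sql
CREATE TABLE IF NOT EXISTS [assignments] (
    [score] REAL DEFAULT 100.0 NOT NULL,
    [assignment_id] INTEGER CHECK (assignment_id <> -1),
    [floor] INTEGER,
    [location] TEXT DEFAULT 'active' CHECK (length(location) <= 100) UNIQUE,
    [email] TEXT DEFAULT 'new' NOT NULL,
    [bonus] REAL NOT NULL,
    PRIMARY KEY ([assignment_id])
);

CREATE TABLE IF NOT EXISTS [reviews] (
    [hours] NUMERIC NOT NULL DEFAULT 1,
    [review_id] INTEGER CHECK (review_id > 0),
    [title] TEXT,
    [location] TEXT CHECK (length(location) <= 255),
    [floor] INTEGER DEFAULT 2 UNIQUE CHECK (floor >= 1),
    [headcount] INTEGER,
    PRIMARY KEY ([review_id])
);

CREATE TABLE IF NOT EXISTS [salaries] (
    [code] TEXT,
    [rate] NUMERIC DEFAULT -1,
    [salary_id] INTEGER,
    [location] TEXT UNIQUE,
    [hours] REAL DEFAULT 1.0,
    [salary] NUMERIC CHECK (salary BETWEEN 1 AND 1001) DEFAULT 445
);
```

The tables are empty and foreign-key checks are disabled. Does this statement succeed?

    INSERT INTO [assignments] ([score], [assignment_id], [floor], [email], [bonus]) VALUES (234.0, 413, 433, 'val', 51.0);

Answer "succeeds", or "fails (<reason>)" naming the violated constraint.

succeeds

NOT NULL columns: assignment_id is supplied; bonus is supplied; email is supplied; score is supplied.
CHECK constraints: 413 satisfies (assignment_id <> -1).
No constraint is violated.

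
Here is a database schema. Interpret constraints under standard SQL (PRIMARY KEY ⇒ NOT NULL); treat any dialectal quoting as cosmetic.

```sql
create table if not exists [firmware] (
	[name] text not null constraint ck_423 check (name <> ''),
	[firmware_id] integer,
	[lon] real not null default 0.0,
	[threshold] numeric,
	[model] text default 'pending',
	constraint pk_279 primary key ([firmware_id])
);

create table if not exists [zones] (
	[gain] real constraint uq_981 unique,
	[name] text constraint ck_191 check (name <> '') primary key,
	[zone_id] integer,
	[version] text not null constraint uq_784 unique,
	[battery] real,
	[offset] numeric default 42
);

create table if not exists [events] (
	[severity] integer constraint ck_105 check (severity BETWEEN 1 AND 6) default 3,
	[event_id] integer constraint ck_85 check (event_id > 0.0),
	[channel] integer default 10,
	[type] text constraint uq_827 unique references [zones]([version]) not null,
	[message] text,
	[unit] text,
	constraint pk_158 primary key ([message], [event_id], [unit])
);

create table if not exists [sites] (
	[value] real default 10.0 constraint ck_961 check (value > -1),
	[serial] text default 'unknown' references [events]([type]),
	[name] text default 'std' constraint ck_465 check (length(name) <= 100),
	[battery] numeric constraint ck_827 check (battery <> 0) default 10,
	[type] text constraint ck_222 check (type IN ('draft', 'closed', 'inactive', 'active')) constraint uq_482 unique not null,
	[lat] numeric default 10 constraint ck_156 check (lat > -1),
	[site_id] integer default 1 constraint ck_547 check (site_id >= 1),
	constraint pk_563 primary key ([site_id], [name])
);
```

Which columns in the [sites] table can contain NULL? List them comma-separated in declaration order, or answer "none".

- value: CHECK does not forbid NULL (a CHECK constraint passes when its expression is NULL) → nullable.
- serial: a foreign key column may be NULL unless separately constrained → nullable.
- name: part of the PRIMARY KEY, which implies NOT NULL → not nullable.
- battery: CHECK does not forbid NULL (a CHECK constraint passes when its expression is NULL) → nullable.
- type: declared NOT NULL → not nullable.
- lat: CHECK does not forbid NULL (a CHECK constraint passes when its expression is NULL) → nullable.
- site_id: part of the PRIMARY KEY, which implies NOT NULL → not nullable.

value, serial, battery, lat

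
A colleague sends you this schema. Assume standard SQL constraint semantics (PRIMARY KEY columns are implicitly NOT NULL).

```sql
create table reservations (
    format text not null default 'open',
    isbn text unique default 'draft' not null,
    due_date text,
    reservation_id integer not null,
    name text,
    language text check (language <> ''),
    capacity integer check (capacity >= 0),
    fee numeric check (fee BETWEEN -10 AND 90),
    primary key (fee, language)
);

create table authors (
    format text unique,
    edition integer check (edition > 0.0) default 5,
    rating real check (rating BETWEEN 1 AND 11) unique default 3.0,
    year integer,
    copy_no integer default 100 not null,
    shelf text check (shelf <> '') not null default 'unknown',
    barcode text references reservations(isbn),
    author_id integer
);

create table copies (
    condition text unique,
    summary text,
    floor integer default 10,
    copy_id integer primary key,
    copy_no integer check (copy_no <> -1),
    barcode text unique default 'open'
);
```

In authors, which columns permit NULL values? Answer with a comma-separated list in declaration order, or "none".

- format: UNIQUE does not imply NOT NULL → nullable.
- edition: CHECK does not forbid NULL (a CHECK constraint passes when its expression is NULL) → nullable.
- rating: CHECK does not forbid NULL (a CHECK constraint passes when its expression is NULL) → nullable.
- year: no NOT NULL constraint applies → nullable.
- copy_no: declared NOT NULL → not nullable.
- shelf: declared NOT NULL → not nullable.
- barcode: a foreign key column may be NULL unless separately constrained → nullable.
- author_id: no NOT NULL constraint applies → nullable.

format, edition, rating, year, barcode, author_id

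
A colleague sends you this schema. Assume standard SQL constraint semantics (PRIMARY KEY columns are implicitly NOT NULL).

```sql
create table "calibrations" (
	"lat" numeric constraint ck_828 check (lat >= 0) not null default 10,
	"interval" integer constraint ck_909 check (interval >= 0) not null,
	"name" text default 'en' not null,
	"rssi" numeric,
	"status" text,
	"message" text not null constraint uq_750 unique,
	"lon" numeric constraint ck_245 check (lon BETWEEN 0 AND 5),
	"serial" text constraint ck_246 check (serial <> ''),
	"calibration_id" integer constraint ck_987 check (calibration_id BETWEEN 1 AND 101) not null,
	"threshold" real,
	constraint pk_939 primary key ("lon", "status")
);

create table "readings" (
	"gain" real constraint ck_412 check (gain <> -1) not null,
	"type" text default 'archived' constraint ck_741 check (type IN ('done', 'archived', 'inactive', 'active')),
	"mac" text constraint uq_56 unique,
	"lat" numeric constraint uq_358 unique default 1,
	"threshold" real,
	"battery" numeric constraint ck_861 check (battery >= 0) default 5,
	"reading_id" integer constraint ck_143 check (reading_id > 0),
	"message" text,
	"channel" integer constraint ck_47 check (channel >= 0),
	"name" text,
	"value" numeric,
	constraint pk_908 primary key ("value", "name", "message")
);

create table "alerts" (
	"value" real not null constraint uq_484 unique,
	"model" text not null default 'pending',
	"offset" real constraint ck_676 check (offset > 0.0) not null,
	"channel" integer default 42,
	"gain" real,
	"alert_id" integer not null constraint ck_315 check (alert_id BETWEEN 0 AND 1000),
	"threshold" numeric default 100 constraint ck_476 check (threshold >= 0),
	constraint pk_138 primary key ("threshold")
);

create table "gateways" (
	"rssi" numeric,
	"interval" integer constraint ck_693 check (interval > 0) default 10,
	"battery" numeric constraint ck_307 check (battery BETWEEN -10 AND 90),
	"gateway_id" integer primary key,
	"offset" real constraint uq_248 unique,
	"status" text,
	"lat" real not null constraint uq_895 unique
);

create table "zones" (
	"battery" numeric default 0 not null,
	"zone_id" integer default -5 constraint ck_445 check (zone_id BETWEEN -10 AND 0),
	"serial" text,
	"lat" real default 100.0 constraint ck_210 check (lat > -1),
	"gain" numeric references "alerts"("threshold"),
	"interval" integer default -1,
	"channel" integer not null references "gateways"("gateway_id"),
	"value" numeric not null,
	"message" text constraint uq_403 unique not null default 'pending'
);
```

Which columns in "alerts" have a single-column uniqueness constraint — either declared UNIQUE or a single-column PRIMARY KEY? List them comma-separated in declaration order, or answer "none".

- value: declared UNIQUE → unique.
- model: no UNIQUE or single-column PK constraint.
- offset: no UNIQUE or single-column PK constraint.
- channel: no UNIQUE or single-column PK constraint.
- gain: no UNIQUE or single-column PK constraint.
- alert_id: no UNIQUE or single-column PK constraint.
- threshold: single-column PRIMARY KEY → unique.

value, threshold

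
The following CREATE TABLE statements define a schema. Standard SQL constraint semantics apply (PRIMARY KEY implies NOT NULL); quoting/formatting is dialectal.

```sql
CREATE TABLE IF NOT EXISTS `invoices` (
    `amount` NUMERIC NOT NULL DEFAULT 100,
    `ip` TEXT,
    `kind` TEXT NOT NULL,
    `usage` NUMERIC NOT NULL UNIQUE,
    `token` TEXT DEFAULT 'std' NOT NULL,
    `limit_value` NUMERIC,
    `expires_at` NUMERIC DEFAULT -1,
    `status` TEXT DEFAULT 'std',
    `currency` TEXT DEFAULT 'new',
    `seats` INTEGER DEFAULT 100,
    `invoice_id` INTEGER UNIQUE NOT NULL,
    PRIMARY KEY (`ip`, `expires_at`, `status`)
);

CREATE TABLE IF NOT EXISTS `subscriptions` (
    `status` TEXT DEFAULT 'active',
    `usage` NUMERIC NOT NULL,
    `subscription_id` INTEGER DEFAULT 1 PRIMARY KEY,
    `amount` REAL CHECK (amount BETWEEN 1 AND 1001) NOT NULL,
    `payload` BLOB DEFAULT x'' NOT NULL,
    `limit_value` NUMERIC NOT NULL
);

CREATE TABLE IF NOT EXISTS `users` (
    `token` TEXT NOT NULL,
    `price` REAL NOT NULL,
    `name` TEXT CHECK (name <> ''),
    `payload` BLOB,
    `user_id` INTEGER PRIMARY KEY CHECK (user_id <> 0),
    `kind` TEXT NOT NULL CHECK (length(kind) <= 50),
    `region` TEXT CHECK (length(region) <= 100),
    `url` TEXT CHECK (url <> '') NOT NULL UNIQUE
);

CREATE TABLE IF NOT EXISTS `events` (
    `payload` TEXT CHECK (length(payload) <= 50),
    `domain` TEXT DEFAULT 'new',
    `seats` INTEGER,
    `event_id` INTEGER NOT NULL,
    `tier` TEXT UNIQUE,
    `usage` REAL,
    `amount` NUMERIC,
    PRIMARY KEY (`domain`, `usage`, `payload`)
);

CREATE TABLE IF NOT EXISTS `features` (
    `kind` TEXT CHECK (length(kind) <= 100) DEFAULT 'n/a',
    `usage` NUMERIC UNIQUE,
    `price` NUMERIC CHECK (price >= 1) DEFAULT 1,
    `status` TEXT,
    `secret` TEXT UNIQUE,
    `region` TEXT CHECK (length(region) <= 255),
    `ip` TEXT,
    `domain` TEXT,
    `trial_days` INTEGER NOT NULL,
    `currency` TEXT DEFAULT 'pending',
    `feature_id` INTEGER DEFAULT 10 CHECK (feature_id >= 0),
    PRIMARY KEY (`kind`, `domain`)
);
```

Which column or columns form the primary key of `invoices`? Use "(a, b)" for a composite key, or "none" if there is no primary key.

A table-level PRIMARY KEY clause names 3 columns: ip, expires_at, status.
This is a composite key — the combination is unique, not each column individually.

(ip, expires_at, status)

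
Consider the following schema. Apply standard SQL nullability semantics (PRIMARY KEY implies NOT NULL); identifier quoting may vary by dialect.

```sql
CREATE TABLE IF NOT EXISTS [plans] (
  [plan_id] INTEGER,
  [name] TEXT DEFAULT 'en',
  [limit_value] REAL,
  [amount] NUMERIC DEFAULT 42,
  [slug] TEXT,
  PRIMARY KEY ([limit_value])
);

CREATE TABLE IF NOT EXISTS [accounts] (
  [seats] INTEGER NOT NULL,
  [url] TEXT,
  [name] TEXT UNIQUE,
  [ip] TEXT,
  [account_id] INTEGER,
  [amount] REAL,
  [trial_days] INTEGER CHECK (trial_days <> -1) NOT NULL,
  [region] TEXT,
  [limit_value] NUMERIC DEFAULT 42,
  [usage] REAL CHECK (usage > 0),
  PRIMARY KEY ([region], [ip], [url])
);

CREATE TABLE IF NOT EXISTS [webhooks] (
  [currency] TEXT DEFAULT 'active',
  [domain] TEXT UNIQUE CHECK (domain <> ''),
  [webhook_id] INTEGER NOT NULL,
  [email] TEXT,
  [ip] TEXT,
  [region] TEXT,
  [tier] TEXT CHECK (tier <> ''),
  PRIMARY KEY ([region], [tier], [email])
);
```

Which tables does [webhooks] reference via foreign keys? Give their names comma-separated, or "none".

none

No column in webhooks has a REFERENCES clause.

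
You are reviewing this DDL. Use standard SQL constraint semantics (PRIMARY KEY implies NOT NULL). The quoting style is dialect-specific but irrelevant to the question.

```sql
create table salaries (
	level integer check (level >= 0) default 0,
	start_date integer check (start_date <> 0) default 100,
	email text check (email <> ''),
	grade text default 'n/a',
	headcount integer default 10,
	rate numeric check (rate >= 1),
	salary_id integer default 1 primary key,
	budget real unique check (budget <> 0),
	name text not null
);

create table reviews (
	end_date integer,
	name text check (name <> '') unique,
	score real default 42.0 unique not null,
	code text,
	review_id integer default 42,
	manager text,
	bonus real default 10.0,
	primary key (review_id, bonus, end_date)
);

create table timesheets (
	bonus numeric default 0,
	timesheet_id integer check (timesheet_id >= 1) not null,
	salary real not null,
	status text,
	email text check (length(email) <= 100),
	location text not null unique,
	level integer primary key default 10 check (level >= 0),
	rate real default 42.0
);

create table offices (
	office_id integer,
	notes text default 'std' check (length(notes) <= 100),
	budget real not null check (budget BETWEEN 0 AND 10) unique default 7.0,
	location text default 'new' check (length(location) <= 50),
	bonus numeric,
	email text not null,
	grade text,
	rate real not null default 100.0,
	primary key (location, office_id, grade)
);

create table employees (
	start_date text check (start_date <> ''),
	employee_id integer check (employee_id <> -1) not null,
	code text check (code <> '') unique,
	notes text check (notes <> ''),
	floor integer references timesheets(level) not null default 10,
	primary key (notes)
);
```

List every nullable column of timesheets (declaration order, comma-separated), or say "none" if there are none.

bonus, status, email, rate

- bonus: DEFAULT only fills an omitted column; an explicit NULL is still allowed → nullable.
- timesheet_id: declared NOT NULL → not nullable.
- salary: declared NOT NULL → not nullable.
- status: no NOT NULL constraint applies → nullable.
- email: CHECK does not forbid NULL (a CHECK constraint passes when its expression is NULL) → nullable.
- location: declared NOT NULL → not nullable.
- level: part of the PRIMARY KEY, which implies NOT NULL → not nullable.
- rate: DEFAULT only fills an omitted column; an explicit NULL is still allowed → nullable.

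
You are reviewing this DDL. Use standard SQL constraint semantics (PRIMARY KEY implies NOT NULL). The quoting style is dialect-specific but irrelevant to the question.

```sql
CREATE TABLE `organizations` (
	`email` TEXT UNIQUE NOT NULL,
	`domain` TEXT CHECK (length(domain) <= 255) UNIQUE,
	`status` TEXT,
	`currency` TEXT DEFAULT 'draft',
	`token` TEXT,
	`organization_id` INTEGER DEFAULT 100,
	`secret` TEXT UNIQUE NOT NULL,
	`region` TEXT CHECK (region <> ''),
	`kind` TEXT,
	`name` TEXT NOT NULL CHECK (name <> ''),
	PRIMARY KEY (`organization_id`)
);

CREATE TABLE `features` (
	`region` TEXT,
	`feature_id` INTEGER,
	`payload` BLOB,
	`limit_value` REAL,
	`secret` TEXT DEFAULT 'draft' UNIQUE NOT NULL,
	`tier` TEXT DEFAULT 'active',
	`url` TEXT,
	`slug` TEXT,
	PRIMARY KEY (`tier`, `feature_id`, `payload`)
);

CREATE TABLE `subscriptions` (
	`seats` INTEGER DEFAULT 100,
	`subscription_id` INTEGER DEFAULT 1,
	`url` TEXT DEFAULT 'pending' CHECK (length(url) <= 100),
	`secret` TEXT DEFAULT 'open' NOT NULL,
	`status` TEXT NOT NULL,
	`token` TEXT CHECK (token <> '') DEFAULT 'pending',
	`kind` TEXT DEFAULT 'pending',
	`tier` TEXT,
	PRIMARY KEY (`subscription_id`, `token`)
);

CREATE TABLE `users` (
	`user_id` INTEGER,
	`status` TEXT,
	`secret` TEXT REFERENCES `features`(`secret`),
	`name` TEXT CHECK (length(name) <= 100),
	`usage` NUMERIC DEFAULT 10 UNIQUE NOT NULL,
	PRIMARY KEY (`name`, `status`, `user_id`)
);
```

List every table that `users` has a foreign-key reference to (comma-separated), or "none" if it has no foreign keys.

- secret REFERENCES features(secret).

features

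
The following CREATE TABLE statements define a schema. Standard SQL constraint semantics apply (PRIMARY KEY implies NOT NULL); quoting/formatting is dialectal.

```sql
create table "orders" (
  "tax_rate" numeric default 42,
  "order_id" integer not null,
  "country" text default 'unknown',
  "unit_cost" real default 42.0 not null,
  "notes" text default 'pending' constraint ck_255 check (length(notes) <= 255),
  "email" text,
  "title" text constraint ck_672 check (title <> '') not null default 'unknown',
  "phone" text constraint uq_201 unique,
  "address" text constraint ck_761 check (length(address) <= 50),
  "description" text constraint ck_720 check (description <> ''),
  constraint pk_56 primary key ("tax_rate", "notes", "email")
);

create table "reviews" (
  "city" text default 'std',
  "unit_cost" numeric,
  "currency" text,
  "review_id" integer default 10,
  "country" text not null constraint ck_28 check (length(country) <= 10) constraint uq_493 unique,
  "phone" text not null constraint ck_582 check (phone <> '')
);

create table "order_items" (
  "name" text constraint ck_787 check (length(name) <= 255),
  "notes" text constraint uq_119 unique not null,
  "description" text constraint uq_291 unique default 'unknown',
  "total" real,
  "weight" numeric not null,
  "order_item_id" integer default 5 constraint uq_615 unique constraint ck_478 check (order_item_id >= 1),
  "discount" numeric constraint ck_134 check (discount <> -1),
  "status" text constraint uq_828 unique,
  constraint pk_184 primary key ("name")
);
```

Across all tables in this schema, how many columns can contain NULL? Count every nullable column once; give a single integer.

orders: 4 nullable (country, phone, address, description — PK (tax_rate, notes, email) and explicit NOT NULL columns excluded).
reviews: 4 nullable (city, unit_cost, currency, review_id — PK none and explicit NOT NULL columns excluded).
order_items: 5 nullable (description, total, order_item_id, discount, status — PK (name) and explicit NOT NULL columns excluded).
Total: 4 + 4 + 5 = 13.

13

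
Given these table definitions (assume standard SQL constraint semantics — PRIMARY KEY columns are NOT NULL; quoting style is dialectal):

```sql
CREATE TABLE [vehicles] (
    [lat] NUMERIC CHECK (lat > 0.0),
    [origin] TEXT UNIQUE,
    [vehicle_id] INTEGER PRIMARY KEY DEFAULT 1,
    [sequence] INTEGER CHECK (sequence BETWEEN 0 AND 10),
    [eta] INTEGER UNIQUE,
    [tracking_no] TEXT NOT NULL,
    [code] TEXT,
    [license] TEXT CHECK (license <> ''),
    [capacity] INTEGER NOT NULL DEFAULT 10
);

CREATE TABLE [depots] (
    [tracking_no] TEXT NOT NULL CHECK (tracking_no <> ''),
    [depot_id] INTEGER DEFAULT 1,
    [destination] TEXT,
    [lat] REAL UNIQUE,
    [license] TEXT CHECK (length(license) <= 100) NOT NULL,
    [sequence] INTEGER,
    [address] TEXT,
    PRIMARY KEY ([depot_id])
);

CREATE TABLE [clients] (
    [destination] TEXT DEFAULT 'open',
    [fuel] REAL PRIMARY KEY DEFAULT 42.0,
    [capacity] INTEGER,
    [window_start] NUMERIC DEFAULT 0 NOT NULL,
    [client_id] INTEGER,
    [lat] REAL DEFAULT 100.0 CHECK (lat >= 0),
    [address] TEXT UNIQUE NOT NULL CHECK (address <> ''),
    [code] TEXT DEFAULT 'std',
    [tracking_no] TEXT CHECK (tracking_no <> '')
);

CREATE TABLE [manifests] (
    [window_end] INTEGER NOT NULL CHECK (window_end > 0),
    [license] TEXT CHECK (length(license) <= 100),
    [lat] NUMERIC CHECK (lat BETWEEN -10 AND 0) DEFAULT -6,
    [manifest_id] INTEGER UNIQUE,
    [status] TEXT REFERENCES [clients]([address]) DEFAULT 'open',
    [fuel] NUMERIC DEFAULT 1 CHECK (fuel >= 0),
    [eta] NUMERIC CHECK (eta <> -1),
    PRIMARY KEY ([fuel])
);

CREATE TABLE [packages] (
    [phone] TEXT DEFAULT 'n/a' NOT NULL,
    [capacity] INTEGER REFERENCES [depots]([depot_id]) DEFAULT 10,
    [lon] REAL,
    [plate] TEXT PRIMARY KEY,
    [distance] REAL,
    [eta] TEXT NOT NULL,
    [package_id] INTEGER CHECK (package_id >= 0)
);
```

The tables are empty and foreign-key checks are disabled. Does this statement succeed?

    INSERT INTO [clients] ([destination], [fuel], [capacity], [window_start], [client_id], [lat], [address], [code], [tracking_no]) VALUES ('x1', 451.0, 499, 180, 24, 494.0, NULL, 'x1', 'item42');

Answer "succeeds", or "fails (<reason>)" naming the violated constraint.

fails (NOT NULL on address)

address is explicitly set to NULL, but address is declared NOT NULL.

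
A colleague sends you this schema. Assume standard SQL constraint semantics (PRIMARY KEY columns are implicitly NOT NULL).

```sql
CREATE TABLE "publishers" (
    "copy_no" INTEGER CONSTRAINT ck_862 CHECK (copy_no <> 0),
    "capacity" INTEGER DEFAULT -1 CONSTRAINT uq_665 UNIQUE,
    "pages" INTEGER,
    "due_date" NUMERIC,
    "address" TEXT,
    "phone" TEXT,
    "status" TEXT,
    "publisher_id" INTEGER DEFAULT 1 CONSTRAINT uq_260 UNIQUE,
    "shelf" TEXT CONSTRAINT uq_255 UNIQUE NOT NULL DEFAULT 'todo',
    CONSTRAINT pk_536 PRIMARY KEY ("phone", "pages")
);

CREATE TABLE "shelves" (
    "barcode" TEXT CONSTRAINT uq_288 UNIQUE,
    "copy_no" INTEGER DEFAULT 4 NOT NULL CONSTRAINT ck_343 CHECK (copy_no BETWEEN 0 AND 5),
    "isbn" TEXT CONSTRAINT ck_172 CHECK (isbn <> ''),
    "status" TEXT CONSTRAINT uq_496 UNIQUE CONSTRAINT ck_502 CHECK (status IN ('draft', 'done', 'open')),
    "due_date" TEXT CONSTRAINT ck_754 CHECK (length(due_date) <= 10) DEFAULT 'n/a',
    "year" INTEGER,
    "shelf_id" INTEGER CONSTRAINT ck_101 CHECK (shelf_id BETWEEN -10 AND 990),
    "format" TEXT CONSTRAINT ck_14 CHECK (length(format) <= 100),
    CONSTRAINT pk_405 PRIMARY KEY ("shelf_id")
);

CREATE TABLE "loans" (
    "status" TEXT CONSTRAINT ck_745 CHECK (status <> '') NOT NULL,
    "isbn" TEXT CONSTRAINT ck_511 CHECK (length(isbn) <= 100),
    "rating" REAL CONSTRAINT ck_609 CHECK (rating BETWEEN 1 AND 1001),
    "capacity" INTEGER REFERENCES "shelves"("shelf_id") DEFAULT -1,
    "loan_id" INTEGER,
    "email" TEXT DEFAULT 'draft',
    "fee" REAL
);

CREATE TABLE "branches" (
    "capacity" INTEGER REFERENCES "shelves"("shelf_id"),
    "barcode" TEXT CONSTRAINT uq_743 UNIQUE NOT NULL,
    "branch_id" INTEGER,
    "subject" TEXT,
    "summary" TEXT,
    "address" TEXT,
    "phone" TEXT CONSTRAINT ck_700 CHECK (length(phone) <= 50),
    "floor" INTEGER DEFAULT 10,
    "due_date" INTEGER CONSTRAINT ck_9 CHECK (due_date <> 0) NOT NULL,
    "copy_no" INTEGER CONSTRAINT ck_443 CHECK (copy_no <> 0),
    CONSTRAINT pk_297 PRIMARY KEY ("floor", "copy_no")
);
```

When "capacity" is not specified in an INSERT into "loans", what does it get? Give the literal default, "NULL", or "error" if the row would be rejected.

capacity has an explicit DEFAULT -1.
When the column is omitted from an INSERT, that default is used.

-1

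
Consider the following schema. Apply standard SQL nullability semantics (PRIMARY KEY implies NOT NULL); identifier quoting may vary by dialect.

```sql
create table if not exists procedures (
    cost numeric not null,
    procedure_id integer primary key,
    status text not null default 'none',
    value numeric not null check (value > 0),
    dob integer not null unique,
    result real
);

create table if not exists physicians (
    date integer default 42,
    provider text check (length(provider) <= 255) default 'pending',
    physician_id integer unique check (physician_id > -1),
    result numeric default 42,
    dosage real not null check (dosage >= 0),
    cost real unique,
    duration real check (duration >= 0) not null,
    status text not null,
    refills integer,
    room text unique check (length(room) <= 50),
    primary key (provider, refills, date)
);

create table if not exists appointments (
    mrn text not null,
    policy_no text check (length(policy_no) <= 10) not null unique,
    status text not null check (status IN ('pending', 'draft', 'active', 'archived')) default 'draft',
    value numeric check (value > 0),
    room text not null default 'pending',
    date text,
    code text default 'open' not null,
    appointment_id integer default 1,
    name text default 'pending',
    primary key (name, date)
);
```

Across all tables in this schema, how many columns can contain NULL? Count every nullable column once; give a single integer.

7

procedures: 1 nullable (result — PK (procedure_id) and explicit NOT NULL columns excluded).
physicians: 4 nullable (physician_id, result, cost, room — PK (provider, refills, date) and explicit NOT NULL columns excluded).
appointments: 2 nullable (value, appointment_id — PK (name, date) and explicit NOT NULL columns excluded).
Total: 1 + 4 + 2 = 7.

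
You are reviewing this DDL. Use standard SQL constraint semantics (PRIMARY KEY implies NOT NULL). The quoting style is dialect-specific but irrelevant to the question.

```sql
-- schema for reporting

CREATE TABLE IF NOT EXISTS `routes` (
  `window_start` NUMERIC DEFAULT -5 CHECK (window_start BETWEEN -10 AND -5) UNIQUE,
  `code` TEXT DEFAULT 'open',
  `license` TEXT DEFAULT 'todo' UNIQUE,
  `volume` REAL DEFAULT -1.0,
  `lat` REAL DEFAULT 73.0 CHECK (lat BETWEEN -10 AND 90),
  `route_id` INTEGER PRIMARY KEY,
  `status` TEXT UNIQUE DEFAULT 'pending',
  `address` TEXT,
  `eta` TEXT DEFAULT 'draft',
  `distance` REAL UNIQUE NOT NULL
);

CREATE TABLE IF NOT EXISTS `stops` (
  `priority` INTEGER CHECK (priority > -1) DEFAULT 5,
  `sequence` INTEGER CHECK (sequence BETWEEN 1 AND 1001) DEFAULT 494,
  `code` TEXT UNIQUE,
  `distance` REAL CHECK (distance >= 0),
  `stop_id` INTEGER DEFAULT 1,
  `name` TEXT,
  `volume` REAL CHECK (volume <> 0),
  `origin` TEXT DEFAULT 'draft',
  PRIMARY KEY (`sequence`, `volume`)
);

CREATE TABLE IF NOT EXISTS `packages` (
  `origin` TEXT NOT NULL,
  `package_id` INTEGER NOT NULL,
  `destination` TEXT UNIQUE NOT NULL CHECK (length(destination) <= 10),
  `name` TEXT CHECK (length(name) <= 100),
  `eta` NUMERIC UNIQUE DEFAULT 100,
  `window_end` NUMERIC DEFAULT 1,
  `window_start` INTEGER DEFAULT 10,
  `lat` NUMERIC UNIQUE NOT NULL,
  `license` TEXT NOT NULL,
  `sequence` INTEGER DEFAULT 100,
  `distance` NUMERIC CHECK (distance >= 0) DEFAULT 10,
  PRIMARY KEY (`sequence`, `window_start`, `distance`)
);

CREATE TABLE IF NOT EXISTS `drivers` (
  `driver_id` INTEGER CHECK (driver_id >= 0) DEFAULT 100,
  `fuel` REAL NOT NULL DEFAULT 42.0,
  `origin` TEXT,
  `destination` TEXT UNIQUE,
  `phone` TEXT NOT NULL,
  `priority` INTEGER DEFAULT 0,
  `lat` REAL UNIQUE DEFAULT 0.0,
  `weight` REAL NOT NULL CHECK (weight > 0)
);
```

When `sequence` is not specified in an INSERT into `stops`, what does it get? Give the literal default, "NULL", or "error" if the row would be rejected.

494

sequence has an explicit DEFAULT 494.
When the column is omitted from an INSERT, that default is used.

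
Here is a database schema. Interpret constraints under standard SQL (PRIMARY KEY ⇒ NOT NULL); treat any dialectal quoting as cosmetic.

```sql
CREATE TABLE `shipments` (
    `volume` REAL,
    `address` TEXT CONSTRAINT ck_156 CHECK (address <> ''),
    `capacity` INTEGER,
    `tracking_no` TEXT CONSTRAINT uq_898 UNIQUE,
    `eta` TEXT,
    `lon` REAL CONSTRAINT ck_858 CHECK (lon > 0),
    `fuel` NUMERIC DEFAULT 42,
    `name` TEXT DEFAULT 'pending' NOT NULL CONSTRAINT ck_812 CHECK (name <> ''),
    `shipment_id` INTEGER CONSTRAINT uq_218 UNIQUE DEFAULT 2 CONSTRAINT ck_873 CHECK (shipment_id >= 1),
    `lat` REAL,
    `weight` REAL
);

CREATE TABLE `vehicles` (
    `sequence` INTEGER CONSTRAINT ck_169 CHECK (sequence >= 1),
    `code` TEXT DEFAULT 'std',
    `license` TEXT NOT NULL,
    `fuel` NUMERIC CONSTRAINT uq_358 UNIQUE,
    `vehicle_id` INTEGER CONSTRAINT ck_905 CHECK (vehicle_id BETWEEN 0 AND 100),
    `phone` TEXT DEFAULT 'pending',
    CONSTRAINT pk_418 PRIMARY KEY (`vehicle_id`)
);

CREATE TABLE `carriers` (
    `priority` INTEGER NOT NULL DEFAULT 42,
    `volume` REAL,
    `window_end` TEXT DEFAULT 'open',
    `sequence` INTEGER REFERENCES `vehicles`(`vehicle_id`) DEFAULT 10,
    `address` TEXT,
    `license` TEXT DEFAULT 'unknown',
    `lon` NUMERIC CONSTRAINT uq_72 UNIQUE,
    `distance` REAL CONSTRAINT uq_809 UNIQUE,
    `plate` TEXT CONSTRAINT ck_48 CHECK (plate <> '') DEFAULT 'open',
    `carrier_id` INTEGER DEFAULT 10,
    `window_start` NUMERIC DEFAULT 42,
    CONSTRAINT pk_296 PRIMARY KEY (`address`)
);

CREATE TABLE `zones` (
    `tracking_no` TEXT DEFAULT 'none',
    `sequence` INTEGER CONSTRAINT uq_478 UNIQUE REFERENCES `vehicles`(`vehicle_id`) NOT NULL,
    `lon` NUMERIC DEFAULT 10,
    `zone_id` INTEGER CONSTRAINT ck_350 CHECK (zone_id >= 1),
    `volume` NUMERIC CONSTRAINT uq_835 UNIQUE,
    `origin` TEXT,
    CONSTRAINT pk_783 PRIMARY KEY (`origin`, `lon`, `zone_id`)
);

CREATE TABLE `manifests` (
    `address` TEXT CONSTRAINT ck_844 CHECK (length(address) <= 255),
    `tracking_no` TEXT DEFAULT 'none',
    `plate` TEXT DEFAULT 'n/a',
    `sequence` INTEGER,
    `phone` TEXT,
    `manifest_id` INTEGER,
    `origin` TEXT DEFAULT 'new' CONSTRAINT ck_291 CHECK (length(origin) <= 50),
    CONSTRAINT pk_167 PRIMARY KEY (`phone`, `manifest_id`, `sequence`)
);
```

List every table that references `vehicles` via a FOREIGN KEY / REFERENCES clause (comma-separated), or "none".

- carriers.sequence references vehicles(vehicle_id).
- zones.sequence references vehicles(vehicle_id).

carriers, zones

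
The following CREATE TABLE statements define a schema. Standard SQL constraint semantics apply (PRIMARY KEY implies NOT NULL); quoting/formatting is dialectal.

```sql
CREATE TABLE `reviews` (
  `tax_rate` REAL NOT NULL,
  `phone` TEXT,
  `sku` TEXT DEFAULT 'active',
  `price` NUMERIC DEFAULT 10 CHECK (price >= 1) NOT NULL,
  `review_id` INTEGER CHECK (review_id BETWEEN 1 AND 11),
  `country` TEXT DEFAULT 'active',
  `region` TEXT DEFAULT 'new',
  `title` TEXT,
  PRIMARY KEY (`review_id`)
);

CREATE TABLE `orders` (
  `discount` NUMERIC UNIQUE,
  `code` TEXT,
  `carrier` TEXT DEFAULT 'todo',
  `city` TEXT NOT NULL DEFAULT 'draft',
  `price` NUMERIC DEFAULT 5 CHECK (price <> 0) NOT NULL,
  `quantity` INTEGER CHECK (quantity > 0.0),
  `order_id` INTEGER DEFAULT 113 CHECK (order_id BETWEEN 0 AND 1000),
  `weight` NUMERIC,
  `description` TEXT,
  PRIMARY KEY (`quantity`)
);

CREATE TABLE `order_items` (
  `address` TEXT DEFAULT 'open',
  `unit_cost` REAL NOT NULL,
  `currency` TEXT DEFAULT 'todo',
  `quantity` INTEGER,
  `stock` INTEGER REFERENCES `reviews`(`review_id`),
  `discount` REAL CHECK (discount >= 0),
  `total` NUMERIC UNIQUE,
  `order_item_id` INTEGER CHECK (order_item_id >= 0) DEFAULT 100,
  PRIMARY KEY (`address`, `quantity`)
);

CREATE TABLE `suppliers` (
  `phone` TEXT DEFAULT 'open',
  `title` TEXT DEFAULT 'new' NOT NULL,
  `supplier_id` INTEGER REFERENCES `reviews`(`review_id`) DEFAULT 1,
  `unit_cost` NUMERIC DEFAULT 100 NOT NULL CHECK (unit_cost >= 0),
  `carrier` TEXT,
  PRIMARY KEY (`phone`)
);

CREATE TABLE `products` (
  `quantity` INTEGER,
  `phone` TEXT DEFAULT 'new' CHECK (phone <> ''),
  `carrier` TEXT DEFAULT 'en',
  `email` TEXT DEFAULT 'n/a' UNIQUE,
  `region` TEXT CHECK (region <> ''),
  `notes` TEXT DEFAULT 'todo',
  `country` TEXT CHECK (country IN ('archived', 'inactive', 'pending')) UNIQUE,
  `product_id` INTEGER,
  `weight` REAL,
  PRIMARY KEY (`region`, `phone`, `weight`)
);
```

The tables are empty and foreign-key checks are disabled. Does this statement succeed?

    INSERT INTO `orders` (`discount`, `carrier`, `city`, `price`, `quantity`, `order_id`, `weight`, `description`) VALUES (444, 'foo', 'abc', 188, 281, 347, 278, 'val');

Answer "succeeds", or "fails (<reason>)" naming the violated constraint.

succeeds

NOT NULL columns: city is supplied; price is supplied; quantity is supplied.
CHECK constraints: 188 satisfies (price <> 0); 281 satisfies (quantity > 0.0); 347 satisfies (order_id BETWEEN 0 AND 1000).
No constraint is violated.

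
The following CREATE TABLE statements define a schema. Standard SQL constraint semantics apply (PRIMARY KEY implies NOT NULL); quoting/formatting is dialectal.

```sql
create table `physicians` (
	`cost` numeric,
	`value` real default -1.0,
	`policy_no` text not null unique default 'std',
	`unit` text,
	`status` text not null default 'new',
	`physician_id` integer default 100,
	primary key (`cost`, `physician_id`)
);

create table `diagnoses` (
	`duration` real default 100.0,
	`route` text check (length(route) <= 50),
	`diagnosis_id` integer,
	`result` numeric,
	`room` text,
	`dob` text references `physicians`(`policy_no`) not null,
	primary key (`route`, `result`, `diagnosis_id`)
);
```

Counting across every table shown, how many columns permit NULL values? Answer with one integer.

4

physicians: 2 nullable (value, unit — PK (cost, physician_id) and explicit NOT NULL columns excluded).
diagnoses: 2 nullable (duration, room — PK (route, result, diagnosis_id) and explicit NOT NULL columns excluded).
Total: 2 + 2 = 4.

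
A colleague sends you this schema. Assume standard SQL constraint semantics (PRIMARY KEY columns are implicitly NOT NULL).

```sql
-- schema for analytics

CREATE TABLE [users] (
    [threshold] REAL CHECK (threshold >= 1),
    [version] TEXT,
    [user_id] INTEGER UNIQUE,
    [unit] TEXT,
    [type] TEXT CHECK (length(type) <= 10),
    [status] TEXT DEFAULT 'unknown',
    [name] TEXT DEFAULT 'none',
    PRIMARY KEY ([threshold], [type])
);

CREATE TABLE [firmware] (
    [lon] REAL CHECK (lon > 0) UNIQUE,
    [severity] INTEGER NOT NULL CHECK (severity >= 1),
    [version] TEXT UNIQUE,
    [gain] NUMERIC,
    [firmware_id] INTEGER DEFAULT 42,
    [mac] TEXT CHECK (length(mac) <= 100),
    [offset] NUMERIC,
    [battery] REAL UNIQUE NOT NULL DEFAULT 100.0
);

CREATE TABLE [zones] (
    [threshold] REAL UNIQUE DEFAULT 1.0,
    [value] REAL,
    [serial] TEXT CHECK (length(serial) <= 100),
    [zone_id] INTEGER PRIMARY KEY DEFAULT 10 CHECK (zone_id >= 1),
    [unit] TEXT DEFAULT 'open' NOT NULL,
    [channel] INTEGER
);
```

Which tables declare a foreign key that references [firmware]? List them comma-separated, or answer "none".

none

No REFERENCES clause anywhere in the schema names firmware.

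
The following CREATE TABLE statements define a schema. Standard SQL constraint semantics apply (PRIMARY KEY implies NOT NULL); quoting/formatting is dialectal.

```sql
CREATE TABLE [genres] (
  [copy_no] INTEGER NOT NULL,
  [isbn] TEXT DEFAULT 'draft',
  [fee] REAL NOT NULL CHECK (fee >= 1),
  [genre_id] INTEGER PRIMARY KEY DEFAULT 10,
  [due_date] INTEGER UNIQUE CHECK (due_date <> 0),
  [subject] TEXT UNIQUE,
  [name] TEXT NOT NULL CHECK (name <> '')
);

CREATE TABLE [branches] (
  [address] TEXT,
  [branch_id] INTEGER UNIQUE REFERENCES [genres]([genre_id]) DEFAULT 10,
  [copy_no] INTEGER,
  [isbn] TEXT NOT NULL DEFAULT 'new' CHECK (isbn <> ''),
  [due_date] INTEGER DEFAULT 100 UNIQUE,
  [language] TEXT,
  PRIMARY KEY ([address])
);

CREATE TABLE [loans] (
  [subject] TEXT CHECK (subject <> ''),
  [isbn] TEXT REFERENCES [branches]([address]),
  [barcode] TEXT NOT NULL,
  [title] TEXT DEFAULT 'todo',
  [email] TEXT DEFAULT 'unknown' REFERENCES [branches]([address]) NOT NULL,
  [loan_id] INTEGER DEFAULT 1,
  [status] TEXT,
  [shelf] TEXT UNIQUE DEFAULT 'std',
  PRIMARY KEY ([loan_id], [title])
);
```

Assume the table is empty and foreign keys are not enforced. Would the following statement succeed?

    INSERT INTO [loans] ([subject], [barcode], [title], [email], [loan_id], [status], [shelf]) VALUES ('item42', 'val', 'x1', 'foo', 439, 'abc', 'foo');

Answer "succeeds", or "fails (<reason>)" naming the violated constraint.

NOT NULL columns: barcode is supplied; email is supplied; loan_id is supplied; title is supplied.
CHECK constraints: 'item42' satisfies (subject <> '').
No constraint is violated.

succeeds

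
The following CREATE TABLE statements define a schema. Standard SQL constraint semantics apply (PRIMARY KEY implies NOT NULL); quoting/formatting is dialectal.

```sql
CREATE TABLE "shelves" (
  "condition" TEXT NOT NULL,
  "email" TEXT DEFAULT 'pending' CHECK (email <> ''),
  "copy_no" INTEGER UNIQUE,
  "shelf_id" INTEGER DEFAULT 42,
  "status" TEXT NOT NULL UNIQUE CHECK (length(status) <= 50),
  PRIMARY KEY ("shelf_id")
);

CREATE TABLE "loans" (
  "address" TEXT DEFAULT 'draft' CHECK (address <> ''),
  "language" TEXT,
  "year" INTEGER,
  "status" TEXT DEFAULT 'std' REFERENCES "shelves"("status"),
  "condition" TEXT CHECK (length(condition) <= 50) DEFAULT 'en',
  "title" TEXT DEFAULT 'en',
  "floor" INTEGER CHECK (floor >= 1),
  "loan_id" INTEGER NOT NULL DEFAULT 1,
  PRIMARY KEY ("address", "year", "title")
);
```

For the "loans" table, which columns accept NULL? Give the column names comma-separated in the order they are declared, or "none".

language, status, condition, floor

- address: part of the PRIMARY KEY, which implies NOT NULL → not nullable.
- language: no NOT NULL constraint applies → nullable.
- year: part of the PRIMARY KEY, which implies NOT NULL → not nullable.
- status: a foreign key column may be NULL unless separately constrained → nullable.
- condition: CHECK does not forbid NULL (a CHECK constraint passes when its expression is NULL) → nullable.
- title: part of the PRIMARY KEY, which implies NOT NULL → not nullable.
- floor: CHECK does not forbid NULL (a CHECK constraint passes when its expression is NULL) → nullable.
- loan_id: declared NOT NULL → not nullable.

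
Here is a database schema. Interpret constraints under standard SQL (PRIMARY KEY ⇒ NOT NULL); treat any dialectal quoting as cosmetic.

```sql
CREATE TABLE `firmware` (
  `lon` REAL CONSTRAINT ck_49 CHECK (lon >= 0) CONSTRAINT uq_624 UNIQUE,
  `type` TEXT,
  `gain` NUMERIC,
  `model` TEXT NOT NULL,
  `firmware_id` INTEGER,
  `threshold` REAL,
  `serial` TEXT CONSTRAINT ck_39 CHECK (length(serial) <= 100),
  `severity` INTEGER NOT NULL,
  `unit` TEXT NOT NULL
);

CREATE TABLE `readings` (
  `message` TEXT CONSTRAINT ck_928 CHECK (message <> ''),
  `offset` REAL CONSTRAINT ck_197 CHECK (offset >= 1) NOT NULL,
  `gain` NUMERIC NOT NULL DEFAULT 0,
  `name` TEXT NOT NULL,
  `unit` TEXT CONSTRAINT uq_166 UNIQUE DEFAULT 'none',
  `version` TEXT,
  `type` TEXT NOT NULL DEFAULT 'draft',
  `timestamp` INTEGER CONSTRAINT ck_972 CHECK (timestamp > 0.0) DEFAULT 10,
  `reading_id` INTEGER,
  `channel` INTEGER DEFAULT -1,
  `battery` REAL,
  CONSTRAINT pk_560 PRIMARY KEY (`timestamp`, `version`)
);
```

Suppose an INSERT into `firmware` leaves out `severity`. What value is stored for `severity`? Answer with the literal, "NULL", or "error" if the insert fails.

error

severity has no DEFAULT clause.
Omitting it would insert NULL, but it is declared NOT NULL, so the INSERT fails.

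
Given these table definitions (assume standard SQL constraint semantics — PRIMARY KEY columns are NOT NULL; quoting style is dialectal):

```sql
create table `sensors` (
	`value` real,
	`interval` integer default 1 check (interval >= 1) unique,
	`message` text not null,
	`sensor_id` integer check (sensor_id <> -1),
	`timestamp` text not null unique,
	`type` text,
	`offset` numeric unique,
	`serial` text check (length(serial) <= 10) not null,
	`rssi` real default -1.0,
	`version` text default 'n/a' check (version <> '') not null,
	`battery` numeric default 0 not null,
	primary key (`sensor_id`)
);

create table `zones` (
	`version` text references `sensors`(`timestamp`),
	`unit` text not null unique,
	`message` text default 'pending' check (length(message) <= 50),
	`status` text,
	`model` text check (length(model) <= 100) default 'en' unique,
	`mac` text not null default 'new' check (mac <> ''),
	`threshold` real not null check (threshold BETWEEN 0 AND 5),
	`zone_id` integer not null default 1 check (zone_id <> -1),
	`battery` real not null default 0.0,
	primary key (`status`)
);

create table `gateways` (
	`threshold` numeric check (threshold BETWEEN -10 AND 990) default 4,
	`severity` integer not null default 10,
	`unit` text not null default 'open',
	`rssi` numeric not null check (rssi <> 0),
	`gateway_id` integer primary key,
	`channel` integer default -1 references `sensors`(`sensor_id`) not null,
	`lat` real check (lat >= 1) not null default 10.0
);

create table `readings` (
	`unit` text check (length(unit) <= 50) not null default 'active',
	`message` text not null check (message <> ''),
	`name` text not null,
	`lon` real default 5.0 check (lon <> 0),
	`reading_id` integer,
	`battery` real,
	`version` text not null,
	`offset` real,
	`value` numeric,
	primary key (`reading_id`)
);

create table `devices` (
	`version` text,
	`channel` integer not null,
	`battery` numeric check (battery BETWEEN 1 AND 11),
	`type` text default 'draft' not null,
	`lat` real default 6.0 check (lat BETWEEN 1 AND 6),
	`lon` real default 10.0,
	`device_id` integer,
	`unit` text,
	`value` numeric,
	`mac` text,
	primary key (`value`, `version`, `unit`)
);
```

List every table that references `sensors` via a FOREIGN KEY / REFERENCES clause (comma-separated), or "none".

zones, gateways

- zones.version references sensors(timestamp).
- gateways.channel references sensors(sensor_id).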